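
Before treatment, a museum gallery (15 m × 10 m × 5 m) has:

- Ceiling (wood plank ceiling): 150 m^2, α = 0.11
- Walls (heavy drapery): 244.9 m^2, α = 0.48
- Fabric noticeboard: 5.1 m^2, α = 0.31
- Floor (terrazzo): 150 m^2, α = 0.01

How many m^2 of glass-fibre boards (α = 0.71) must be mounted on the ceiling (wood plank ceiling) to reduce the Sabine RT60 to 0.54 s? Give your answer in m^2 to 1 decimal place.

144.1

Equivalent absorption area: A₁ = 150*0.11 + 244.9*0.48 + 5.1*0.31 + 150*0.01 = 137.133 m^2.
V = 750 m³. Target absorption A₂ = 0.161 × 750 / 0.54 = 223.611 sabins.
ΔA needed = 223.611 − 137.133 = 86.478 sabins.
Each m^2 of panel replacing the ceiling (wood plank ceiling) adds (0.71 − 0.11) = 0.60 sabins.
Area = ΔA/Δα = 86.478/0.60 = 144.1 m^2.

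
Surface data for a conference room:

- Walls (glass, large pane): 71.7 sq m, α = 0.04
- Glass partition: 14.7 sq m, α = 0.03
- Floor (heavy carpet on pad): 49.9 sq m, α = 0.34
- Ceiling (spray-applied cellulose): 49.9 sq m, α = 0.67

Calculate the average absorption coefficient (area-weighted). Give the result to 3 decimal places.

S = Σ Sᵢ = 71.7 + 14.7 + 49.9 + 49.9 = 186.2 sq m.
A = 71.7*0.04 + 14.7*0.03 + 49.9*0.34 + 49.9*0.67 = 53.708 sabins.
ᾱ = 53.708 / 186.2 = 0.288.

0.288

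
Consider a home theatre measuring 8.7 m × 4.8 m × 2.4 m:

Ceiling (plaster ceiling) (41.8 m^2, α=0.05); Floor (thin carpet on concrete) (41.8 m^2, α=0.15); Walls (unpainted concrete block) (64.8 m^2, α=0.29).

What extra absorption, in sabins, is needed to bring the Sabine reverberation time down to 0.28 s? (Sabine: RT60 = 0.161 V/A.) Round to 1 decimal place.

30.5 sabins

Equivalent absorption area: A₁ = 41.8·0.05 + 41.8·0.15 + 64.8·0.29 = 27.152 m^2.
V = 100.224 m³. Required absorption A₂ = 0.161 × 100.224 / 0.28 = 57.629 sabins.
Shortfall: 57.629 − 27.152 = 30.5 sabins.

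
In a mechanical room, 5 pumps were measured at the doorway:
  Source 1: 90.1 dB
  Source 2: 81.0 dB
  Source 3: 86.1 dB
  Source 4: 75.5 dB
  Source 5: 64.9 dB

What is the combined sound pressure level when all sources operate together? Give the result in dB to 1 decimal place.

92.0 dB

Σ 10^(Lᵢ/10) = 1.595e+09.
L_total = 10·log₁₀(1.595e+09) = 92.0 dB.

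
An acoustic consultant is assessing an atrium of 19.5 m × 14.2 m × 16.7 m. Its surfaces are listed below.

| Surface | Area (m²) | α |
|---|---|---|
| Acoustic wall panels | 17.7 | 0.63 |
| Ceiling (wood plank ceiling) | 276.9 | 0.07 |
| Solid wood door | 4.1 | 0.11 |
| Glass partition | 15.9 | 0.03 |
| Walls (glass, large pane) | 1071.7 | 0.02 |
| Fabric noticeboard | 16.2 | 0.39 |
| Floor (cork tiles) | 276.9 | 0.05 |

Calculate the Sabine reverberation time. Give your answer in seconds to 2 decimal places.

10.19 s

Summing Sᵢαᵢ: 11.151 + 19.383 + 0.451 + 0.477 + 21.434 + 6.318 + 13.845 → A = 73.059 sabins.
Room volume: 4624.23 m³.
RT60 = 0.161 · V / A = 0.161 × 4624.23 / 73.059 = 10.19 s.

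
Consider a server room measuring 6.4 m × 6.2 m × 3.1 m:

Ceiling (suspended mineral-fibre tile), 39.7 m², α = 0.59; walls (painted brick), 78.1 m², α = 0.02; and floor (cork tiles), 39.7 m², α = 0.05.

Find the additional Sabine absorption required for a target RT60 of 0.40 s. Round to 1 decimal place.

22.5 sabins

Total absorption A₁ = 39.7·0.59 + 78.1·0.02 + 39.7·0.05
  = 23.423 + 1.562 + 1.985 = 26.970 m² sabins.
V = 123.008 m³. Required absorption A₂ = 0.161 × 123.008 / 0.40 = 49.511 sabins.
ΔA = A₂ − A₁ = 49.511 − 26.970 = 22.5 sabins.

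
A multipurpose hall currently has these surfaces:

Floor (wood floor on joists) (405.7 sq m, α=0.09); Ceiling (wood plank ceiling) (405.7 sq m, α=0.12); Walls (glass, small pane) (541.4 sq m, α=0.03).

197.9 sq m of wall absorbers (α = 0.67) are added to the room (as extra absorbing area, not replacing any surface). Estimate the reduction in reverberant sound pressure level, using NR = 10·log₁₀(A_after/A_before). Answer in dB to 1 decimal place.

3.6 dB

Summing Sᵢαᵢ: 36.513 + 48.684 + 16.242 → A_before = 101.439 sabins.
Treatment contributes 197.9·0.67 = 132.593 sabins.
New total A_after = 234.032 sabins.
Reduction = 10 log₁₀(A_after/A_before) = 10 log₁₀(2.3071) = 3.6 dB.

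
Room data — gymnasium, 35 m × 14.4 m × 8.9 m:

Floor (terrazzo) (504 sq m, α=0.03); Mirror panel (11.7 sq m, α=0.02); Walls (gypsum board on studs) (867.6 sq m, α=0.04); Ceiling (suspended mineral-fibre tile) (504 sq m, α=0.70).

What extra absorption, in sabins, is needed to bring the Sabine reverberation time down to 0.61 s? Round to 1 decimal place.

781.0 sabins

Total absorption A₁ = 504·0.03 + 11.7·0.02 + 867.6·0.04 + 504·0.70
  = 15.120 + 0.234 + 34.704 + 352.800 = 402.858 sq m sabins.
For T = 0.61 s, need A₂ = 0.161·V/T = 0.161·4485.6/0.61 = 1183.904 sabins.
ΔA = A₂ − A₁ = 1183.904 − 402.858 = 781.0 sabins.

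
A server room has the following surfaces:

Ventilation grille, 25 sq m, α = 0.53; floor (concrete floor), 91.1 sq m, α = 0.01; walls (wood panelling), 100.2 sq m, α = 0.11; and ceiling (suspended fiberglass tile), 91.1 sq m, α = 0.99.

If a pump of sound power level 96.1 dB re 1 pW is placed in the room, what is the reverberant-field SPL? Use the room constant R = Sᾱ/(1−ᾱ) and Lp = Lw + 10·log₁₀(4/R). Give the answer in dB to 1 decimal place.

79.5 dB

Σ(Sᵢαᵢ) = 25×0.53 + 91.1×0.01 + 100.2×0.11 + 91.1×0.99 = 115.372; total area S = 307.4 sq m.
ᾱ = 0.3753, so room constant R = A/(1−ᾱ) = 184.684 sq m.
Lp = 96.1 + 10·log₁₀(4/184.684) = 96.1 + (-16.64) = 79.5 dB.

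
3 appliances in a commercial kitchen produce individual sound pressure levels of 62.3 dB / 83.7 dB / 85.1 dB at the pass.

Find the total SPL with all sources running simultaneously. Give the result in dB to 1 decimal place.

Σ 10^(Lᵢ/10) = 5.597e+08.
Combined level = 10 log₁₀(5.597e+08) = 87.5 dB.

87.5 dB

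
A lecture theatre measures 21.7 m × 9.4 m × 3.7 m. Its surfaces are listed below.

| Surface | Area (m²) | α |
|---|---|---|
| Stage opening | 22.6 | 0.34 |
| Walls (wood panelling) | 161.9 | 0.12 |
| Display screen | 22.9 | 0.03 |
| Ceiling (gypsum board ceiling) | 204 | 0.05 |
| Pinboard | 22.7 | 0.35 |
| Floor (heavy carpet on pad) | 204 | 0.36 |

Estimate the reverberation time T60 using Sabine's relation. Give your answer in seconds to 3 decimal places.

1.018 s

Summing Sᵢαᵢ: 7.684 + 19.428 + 0.687 + 10.200 + 7.945 + 73.440 → A = 119.384 sabins.
V = 21.7·9.4·3.7 = 754.726 m³.
Sabine: RT60 = 0.161 × 754.726 / 119.384 = 1.018 s.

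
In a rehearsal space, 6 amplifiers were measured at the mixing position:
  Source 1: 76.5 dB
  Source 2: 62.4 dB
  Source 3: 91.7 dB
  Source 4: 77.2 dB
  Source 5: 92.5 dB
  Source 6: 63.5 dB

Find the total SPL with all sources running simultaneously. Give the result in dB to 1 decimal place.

Σ 10^(Lᵢ/10) = 3.359e+09.
Combined level = 10 log₁₀(3.359e+09) = 95.3 dB.

95.3 dB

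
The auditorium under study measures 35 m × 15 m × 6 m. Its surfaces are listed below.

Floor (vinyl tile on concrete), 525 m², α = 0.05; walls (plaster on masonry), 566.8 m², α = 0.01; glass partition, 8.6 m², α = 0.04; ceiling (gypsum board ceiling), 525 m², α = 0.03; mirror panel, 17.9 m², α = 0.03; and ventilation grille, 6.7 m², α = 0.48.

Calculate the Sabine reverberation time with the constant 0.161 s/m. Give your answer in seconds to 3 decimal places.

Summing Sᵢαᵢ: 26.250 + 5.668 + 0.344 + 15.750 + 0.537 + 3.216 → A = 51.765 sabins.
Room volume: 3150 m³.
Sabine: RT60 = 0.161 × 3150 / 51.765 = 9.797 s.

9.797 s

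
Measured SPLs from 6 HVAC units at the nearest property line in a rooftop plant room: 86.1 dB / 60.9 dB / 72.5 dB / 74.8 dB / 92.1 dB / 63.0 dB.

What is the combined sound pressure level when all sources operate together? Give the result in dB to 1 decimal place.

Converting to relative power and adding: 10^(86.1/10) + 10^(60.9/10) + 10^(72.5/10) + 10^(74.8/10) + 10^(92.1/10) + 10^(63.0/10) = 2.08e+09.
Back to dB: 10·log₁₀ Σ = 93.2 dB.

93.2 dB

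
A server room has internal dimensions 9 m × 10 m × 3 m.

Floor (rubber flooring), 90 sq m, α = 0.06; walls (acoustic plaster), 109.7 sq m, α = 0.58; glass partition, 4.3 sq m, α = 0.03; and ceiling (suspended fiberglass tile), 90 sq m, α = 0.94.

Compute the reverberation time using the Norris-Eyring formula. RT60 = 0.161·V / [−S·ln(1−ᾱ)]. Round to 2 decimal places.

0.20 s

S = Σ Sᵢ = 294.0 sq m.
Σ(Sᵢαᵢ) = 90×0.06 + 109.7×0.58 + 4.3×0.03 + 90×0.94 = 153.755.
ᾱ = 153.755 / 294.0 = 0.5230.
−S·ln(1−ᾱ) = −294.0 × ln(1 − 0.5230) = 217.630.
V = 9 × 10 × 3 = 270 m³.
T = 0.161·V/[−S·ln(1−ᾱ)] = 0.161·270/217.630 = 0.20 s.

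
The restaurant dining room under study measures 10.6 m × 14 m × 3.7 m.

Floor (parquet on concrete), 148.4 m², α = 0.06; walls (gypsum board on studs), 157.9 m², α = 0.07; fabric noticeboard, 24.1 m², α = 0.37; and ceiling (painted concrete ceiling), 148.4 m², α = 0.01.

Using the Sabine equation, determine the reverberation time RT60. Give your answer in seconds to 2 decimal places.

2.91 s

A = Σ Sᵢαᵢ = 148.4×0.06 + 157.9×0.07 + 24.1×0.37 + 148.4×0.01 = 30.358 sabins.
Room volume: 549.08 m³.
Sabine: RT60 = 0.161 × 549.08 / 30.358 = 2.91 s.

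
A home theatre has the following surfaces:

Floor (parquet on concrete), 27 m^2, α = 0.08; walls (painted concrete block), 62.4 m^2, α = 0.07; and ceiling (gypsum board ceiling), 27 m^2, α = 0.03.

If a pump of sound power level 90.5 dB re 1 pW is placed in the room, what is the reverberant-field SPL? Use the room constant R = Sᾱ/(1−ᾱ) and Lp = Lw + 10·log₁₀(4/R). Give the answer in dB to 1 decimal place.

87.6 dB

Σ(Sᵢαᵢ) = 27·0.08 + 62.4·0.07 + 27·0.03 = 7.338; total area S = 116.4 m^2.
ᾱ = 7.338/116.4 = 0.0630; R = Sᾱ/(1−ᾱ) = 7.338/(1−0.0630) = 7.831 m^2.
Lp = 90.5 + 10·log₁₀(4/7.831) = 90.5 + (-2.92) = 87.6 dB.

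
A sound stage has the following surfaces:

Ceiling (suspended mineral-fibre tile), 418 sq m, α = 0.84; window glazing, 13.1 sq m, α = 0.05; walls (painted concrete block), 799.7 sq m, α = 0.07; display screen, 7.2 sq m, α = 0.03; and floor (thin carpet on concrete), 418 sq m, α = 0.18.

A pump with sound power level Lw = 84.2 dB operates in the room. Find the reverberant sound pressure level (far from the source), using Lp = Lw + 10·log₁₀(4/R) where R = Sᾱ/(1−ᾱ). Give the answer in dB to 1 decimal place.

Σ(Sᵢαᵢ) = 418·0.84 + 13.1·0.05 + 799.7·0.07 + 7.2·0.03 + 418·0.18 = 483.210; total area S = 1656.0 sq m.
ᾱ = 0.2918, so room constant R = A/(1−ᾱ) = 682.307 sq m.
Lp = 84.2 + 10·log₁₀(4/682.307) = 84.2 + (-22.32) = 61.9 dB.

61.9 dB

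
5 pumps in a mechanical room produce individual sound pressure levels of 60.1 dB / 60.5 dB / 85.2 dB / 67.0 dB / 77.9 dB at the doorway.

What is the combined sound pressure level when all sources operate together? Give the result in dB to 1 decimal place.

Sum in the linear (power) domain: Σ 10^(Lᵢ/10) = 10^(60.1/10) + 10^(60.5/10) + 10^(85.2/10) + 10^(67.0/10) + 10^(77.9/10) = 3.999e+08.
Combined level = 10 log₁₀(3.999e+08) = 86.0 dB.

86.0 dB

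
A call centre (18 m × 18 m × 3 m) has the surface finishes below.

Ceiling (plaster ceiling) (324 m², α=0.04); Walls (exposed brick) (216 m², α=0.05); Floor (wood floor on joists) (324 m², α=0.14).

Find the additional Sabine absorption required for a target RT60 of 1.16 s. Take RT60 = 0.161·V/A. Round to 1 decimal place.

65.8 sabins

Total absorption A₁ = 324*0.04 + 216*0.05 + 324*0.14
  = 12.960 + 10.800 + 45.360 = 69.120 m² sabins.
For T = 1.16 s, need A₂ = 0.161·V/T = 0.161·972/1.16 = 134.907 sabins.
Additional absorption ΔA = 134.907 − 69.120 = 65.8 sabins.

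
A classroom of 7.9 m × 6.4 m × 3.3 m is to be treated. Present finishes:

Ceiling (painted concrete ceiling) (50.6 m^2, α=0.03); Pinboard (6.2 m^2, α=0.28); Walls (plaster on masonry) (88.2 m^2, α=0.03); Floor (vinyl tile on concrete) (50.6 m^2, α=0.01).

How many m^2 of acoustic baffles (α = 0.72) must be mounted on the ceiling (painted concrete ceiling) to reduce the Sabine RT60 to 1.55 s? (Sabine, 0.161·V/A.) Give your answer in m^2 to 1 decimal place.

Summing Sᵢαᵢ: 1.518 + 1.736 + 2.646 + 0.506 → A₁ = 6.406 sabins.
V = 166.848 m³. Target absorption A₂ = 0.161 × 166.848 / 1.55 = 17.331 sabins.
Absorption to add: 17.331 − 6.406 = 10.925 sabins.
Each m^2 of panel replacing the ceiling (painted concrete ceiling) adds (0.72 − 0.03) = 0.69 sabins.
Panel area = 10.925 / 0.69 = 15.8 m^2.

15.8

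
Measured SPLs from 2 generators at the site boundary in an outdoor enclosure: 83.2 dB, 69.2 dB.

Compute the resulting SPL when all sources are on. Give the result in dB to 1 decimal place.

Sum in the linear (power) domain: Σ 10^(Lᵢ/10) = 10^(83.2/10) + 10^(69.2/10) = 2.172e+08.
Combined level = 10 log₁₀(2.172e+08) = 83.4 dB.

83.4 dB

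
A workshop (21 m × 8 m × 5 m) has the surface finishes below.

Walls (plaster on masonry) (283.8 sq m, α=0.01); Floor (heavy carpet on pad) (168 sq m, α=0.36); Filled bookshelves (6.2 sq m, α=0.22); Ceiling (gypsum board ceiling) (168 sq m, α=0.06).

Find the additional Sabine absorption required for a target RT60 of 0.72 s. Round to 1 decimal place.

A₁ = Σ Sᵢαᵢ = 283.8*0.01 + 168*0.36 + 6.2*0.22 + 168*0.06 = 74.762 sabins.
V = 840 m³. Required absorption A₂ = 0.161 × 840 / 0.72 = 187.833 sabins.
Additional absorption ΔA = 187.833 − 74.762 = 113.1 sabins.

113.1 sabins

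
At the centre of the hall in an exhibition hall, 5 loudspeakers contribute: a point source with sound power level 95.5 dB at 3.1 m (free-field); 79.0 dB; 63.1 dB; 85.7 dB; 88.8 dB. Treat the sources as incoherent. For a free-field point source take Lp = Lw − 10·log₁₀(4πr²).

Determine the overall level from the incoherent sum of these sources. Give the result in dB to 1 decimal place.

90.9 dB

Source at 3.1 m: Lp = 95.5 − 10·log₁₀(4π·3.1²) = 95.5 − 10·log₁₀(120.763) = 74.7 dB.
Σ 10^(Lᵢ/10) = 1.241e+09.
Combined level = 10 log₁₀(1.241e+09) = 90.9 dB.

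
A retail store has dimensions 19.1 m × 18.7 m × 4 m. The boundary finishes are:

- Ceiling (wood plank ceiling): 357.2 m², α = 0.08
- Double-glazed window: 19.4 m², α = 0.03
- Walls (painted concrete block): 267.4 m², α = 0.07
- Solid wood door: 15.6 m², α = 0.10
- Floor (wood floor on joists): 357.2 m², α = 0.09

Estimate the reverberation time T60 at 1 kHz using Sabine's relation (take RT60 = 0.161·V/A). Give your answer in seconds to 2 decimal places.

2.82 s

Equivalent absorption area: A = 357.2·0.08 + 19.4·0.03 + 267.4·0.07 + 15.6·0.10 + 357.2·0.09 = 81.584 m².
V = 19.1·18.7·4 = 1428.68 m³.
RT60 = 0.161 · V / A = 0.161 × 1428.68 / 81.584 = 2.82 s.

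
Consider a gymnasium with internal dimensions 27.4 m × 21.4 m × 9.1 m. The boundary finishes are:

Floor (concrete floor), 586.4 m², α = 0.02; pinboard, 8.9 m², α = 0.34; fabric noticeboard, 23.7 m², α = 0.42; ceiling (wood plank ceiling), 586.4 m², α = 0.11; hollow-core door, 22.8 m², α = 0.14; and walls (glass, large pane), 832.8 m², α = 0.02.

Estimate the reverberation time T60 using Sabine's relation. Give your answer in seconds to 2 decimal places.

A = Σ Sᵢαᵢ = 586.4×0.02 + 8.9×0.34 + 23.7×0.42 + 586.4×0.11 + 22.8×0.14 + 832.8×0.02 = 109.060 sabins.
V = 27.4·21.4·9.1 = 5335.876 m³.
RT60 = 0.161 · V / A = 0.161 × 5335.876 / 109.060 = 7.88 s.

7.88 seconds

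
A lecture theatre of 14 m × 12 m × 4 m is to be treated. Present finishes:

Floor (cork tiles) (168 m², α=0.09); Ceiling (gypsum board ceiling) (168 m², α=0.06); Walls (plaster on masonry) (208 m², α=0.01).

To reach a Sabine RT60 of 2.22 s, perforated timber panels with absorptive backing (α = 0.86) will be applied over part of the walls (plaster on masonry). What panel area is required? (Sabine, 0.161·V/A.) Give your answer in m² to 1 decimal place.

25.2

A₁ = Σ Sᵢαᵢ = 168*0.09 + 168*0.06 + 208*0.01 = 27.280 sabins.
Required A₂ = 0.161·672/2.22 = 48.735 sabins.
Absorption to add: 48.735 − 27.280 = 21.455 sabins.
Net gain per m²: Δα = 0.86 − 0.01 = 0.85.
Area = ΔA/Δα = 21.455/0.85 = 25.2 m².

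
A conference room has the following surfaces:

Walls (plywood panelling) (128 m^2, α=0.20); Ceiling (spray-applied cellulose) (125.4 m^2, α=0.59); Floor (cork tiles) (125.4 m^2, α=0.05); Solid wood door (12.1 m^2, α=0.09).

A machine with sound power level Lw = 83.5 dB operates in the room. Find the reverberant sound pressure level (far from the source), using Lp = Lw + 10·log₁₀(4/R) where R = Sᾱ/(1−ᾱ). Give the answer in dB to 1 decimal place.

67.8 dB

A = 106.945 sabins; S = 390.9 m^2.
ᾱ = 106.945/390.9 = 0.2736; R = Sᾱ/(1−ᾱ) = 106.945/(1−0.2736) = 147.226 m^2.
Lp = 83.5 + 10·log₁₀(4/147.226) = 83.5 + (-15.66) = 67.8 dB.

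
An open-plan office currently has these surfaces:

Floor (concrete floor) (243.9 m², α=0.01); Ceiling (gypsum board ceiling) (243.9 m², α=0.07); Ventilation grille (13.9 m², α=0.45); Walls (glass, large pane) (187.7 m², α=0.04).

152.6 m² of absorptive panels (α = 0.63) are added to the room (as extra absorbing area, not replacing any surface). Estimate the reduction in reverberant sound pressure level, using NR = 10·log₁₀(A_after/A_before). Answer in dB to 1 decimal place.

5.9 dB

Total absorption A_before = 243.9·0.01 + 243.9·0.07 + 13.9·0.45 + 187.7·0.04
  = 2.439 + 17.073 + 6.255 + 7.508 = 33.275 m² sabins.
Added absorption = 152.6 × 0.63 = 96.138 sabins.
A_after = 33.275 + 96.138 = 129.413 sabins.
NR = 10·log₁₀(129.413/33.275) = 5.9 dB.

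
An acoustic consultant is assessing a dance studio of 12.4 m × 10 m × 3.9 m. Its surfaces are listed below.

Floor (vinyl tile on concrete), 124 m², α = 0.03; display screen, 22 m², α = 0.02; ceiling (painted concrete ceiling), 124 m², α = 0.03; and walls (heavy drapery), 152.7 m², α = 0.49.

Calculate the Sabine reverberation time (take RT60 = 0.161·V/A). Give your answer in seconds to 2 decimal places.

A = Σ Sᵢαᵢ = 124×0.03 + 22×0.02 + 124×0.03 + 152.7×0.49 = 82.703 sabins.
Room volume: 483.6 m³.
T = 0.161 V/A = 0.161·483.6/82.703 = 0.94 s.

0.94 s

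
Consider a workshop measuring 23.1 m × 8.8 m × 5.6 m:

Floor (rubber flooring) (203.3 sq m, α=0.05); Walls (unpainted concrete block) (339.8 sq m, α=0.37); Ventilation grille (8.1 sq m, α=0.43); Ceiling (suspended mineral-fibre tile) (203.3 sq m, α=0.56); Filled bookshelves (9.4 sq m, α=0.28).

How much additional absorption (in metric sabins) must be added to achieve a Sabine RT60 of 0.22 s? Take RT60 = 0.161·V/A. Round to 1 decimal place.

A₁ = Σ Sᵢαᵢ = 203.3*0.05 + 339.8*0.37 + 8.1*0.43 + 203.3*0.56 + 9.4*0.28 = 255.854 sabins.
Target A₂ = 0.161·1138.368/0.22 = 833.078 sabins (V = 1138.368 m³).
ΔA = A₂ − A₁ = 833.078 − 255.854 = 577.2 sabins.

577.2 sabins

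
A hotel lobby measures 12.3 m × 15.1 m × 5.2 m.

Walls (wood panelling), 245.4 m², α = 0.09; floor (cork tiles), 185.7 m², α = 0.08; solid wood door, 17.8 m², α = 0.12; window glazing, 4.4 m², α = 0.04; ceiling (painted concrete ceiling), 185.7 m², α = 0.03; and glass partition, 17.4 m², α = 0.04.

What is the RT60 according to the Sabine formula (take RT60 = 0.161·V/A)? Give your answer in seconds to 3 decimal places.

Equivalent absorption area: A = 245.4·0.09 + 185.7·0.08 + 17.8·0.12 + 4.4·0.04 + 185.7·0.03 + 17.4·0.04 = 45.521 m².
V = 12.3·15.1·5.2 = 965.796 m³.
Sabine: RT60 = 0.161 × 965.796 / 45.521 = 3.416 s.

3.416 s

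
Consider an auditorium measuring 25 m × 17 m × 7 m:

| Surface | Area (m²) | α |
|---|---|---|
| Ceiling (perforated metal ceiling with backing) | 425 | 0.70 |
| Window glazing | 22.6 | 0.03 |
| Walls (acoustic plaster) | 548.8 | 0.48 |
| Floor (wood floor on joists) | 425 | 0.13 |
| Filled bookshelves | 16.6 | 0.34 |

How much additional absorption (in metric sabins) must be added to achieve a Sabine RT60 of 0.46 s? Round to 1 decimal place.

418.8 sabins

Summing Sᵢαᵢ: 297.500 + 0.678 + 263.424 + 55.250 + 5.644 → A₁ = 622.496 sabins.
Target A₂ = 0.161·2975/0.46 = 1041.250 sabins (V = 2975 m³).
Shortfall: 1041.250 − 622.496 = 418.8 sabins.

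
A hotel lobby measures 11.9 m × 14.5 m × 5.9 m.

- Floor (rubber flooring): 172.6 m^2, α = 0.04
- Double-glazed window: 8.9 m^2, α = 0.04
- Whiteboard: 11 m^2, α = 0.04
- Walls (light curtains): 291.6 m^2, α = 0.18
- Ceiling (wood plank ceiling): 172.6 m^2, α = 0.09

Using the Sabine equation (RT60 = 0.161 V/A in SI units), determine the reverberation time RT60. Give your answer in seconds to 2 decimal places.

2.16 seconds

A = Σ Sᵢαᵢ = 172.6×0.04 + 8.9×0.04 + 11×0.04 + 291.6×0.18 + 172.6×0.09 = 75.722 sabins.
V = 11.9·14.5·5.9 = 1018.045 m³.
T = 0.161 V/A = 0.161·1018.045/75.722 = 2.16 s.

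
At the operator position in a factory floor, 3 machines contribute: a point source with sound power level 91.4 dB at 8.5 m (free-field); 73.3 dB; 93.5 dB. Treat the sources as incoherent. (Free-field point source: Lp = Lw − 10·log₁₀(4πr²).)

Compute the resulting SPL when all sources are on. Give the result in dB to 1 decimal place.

Source at 8.5 m: Lp = 91.4 − 10·log₁₀(4π·8.5²) = 91.4 − 10·log₁₀(907.920) = 61.8 dB.
Converting to relative power and adding: 10^(61.8/10) + 10^(73.3/10) + 10^(93.5/10) = 2.262e+09.
Combined level = 10 log₁₀(2.262e+09) = 93.5 dB.

93.5 dB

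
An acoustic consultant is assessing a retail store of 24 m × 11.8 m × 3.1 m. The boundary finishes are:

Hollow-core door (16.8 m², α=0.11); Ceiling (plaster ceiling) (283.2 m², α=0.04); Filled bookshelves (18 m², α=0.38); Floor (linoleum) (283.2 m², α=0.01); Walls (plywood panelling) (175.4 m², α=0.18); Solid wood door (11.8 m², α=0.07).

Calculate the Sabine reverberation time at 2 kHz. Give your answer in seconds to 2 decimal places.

2.56 s

Summing Sᵢαᵢ: 1.848 + 11.328 + 6.840 + 2.832 + 31.572 + 0.826 → A = 55.246 sabins.
V = 24·11.8·3.1 = 877.92 m³.
RT60 = 0.161 · V / A = 0.161 × 877.92 / 55.246 = 2.56 s.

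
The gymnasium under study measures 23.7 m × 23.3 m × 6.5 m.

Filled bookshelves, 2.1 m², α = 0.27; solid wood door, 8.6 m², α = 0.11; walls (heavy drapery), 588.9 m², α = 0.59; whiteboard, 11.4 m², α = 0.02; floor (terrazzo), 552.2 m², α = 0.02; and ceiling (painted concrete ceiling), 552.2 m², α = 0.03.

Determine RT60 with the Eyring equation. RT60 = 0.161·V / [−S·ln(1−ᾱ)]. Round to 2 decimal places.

1.36 sec

Total surface area S = 2.1 + 8.6 + 588.9 + 11.4 + 552.2 + 552.2 = 1715.4 m².
Σ(Sᵢαᵢ) = 2.1×0.27 + 8.6×0.11 + 588.9×0.59 + 11.4×0.02 + 552.2×0.02 + 552.2×0.03 = 376.802.
Mean coefficient ᾱ = A/S = 0.2197.
Eyring denominator: −S ln(1−ᾱ) = 425.551.
V = 23.7 × 23.3 × 6.5 = 3589.365 m³.
T = 0.161·V/[−S·ln(1−ᾱ)] = 0.161·3589.365/425.551 = 1.36 s.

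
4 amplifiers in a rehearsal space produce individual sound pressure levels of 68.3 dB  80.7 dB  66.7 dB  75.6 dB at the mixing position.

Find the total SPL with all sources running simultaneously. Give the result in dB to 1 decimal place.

82.2 dB

Σ 10^(Lᵢ/10) = 1.652e+08.
L_total = 10·log₁₀(1.652e+08) = 82.2 dB.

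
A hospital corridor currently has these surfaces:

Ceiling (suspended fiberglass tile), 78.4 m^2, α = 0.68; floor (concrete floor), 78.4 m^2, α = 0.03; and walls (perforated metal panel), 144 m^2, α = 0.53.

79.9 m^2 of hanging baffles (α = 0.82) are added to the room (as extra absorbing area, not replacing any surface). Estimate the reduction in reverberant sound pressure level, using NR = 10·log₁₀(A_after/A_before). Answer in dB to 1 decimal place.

1.8 dB

A_before = Σ Sᵢαᵢ = 78.4*0.68 + 78.4*0.03 + 144*0.53 = 131.984 sabins.
Added absorption = 79.9 × 0.82 = 65.518 sabins.
New total A_after = 197.502 sabins.
Reduction = 10 log₁₀(A_after/A_before) = 10 log₁₀(1.4964) = 1.8 dB.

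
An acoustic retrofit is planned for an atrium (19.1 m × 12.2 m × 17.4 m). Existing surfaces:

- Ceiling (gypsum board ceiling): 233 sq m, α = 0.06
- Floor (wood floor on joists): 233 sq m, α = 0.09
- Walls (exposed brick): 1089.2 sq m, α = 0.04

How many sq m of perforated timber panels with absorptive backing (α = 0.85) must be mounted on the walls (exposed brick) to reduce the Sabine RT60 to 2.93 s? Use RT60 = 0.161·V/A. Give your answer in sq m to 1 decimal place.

Summing Sᵢαᵢ: 13.980 + 20.970 + 43.568 → A₁ = 78.518 sabins.
Required A₂ = 0.161·4054.548/2.93 = 222.793 sabins.
ΔA needed = 222.793 − 78.518 = 144.275 sabins.
Net gain per sq m: Δα = 0.85 − 0.04 = 0.81.
Panel area = 144.275 / 0.81 = 178.1 sq m.

178.1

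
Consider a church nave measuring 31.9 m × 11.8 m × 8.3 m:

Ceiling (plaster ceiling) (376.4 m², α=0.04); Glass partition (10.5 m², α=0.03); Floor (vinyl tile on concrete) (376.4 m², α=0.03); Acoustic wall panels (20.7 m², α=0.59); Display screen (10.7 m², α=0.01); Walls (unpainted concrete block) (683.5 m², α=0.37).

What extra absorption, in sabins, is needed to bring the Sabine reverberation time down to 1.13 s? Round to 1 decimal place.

Summing Sᵢαᵢ: 15.056 + 0.315 + 11.292 + 12.213 + 0.107 + 252.895 → A₁ = 291.878 sabins.
V = 3124.286 m³. Required absorption A₂ = 0.161 × 3124.286 / 1.13 = 445.142 sabins.
Shortfall: 445.142 − 291.878 = 153.3 sabins.

153.3 sabins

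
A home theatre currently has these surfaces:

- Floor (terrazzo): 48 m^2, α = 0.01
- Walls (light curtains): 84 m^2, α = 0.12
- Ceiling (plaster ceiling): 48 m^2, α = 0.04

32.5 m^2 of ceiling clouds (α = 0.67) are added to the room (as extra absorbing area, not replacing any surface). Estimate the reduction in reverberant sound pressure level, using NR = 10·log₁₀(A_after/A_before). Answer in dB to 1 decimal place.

Total absorption A_before = 48×0.01 + 84×0.12 + 48×0.04
  = 0.480 + 10.080 + 1.920 = 12.480 m^2 sabins.
Treatment contributes 32.5·0.67 = 21.775 sabins.
New total A_after = 34.255 sabins.
Reduction = 10 log₁₀(A_after/A_before) = 10 log₁₀(2.7448) = 4.4 dB.

4.4 dB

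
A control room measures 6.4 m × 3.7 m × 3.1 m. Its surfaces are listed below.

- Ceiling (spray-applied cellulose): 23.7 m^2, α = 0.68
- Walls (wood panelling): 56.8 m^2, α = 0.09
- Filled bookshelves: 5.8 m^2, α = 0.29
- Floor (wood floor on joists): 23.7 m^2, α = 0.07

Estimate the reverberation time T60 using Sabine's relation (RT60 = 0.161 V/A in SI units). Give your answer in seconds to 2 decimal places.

Total absorption A = 23.7*0.68 + 56.8*0.09 + 5.8*0.29 + 23.7*0.07
  = 16.116 + 5.112 + 1.682 + 1.659 = 24.569 m^2 sabins.
Volume V = 6.4 × 3.7 × 3.1 = 73.408 m³.
RT60 = 0.161 · V / A = 0.161 × 73.408 / 24.569 = 0.48 s.

0.48 seconds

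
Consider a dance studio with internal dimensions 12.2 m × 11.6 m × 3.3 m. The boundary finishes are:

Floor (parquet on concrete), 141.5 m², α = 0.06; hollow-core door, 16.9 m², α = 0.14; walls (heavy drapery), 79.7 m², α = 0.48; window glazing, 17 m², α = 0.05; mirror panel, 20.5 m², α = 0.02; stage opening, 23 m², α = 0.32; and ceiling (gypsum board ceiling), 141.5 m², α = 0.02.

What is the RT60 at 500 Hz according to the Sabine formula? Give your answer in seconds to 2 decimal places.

1.24 s

A = Σ Sᵢαᵢ = 141.5*0.06 + 16.9*0.14 + 79.7*0.48 + 17*0.05 + 20.5*0.02 + 23*0.32 + 141.5*0.02 = 60.562 sabins.
V = 12.2·11.6·3.3 = 467.016 m³.
T = 0.161 V/A = 0.161·467.016/60.562 = 1.24 s.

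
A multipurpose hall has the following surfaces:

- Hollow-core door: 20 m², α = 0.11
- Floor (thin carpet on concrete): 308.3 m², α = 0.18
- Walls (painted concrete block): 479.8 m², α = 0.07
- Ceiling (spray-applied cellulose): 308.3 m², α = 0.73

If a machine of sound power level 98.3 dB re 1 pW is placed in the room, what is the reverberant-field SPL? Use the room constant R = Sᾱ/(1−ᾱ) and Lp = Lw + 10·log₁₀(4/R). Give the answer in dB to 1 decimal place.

A = 316.339 sabins; S = 1116.4 m².
ᾱ = 0.2834, so room constant R = A/(1−ᾱ) = 441.444 m².
Lp = 98.3 + 10·log₁₀(4/441.444) = 98.3 + (-20.43) = 77.9 dB.

77.9 dB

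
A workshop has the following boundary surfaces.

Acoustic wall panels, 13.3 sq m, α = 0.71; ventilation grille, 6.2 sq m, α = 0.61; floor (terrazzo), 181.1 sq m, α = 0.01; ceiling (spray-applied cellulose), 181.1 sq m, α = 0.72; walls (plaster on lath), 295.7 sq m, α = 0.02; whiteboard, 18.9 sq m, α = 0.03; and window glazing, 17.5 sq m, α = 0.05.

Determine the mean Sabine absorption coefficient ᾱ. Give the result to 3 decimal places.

S = Σ Sᵢ = 13.3 + 6.2 + 181.1 + 181.1 + 295.7 + 18.9 + 17.5 = 713.8 sq m.
Σ(Sᵢαᵢ) = 13.3×0.71 + 6.2×0.61 + 181.1×0.01 + 181.1×0.72 + 295.7×0.02 + 18.9×0.03 + 17.5×0.05 = 152.784.
ᾱ = 152.784 / 713.8 = 0.214.

0.214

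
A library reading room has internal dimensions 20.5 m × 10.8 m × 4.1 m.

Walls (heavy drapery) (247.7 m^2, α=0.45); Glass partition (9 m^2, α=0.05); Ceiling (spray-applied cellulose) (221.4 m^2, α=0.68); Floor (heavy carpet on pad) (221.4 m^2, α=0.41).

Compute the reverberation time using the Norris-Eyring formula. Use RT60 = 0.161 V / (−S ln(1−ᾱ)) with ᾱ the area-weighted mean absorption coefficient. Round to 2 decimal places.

Total surface area S = 247.7 + 9 + 221.4 + 221.4 = 699.5 m^2.
Absorption A = 247.7×0.45 + 9×0.05 + 221.4×0.68 + 221.4×0.41 = 353.241 sabins.
ᾱ = 353.241 / 699.5 = 0.5050.
Eyring denominator: −S ln(1−ᾱ) = 491.887.
V = 20.5 × 10.8 × 4.1 = 907.74 m³.
T = 0.161·V/[−S·ln(1−ᾱ)] = 0.161·907.74/491.887 = 0.30 s.

0.30 seconds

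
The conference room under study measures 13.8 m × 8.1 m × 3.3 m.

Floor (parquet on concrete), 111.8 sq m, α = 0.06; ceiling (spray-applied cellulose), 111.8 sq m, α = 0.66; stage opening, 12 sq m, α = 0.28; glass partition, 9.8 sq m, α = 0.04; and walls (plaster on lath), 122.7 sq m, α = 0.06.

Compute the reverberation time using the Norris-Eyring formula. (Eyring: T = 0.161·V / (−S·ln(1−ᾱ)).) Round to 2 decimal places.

S = Σ Sᵢ = 368.1 sq m.
Absorption A = 111.8×0.06 + 111.8×0.66 + 12×0.28 + 9.8×0.04 + 122.7×0.06 = 91.610 sabins.
ᾱ = 91.610 / 368.1 = 0.2489.
−S·ln(1−ᾱ) = −368.1 × ln(1 − 0.2489) = 105.356.
V = 13.8 × 8.1 × 3.3 = 368.874 m³.
T = 0.161·V/[−S·ln(1−ᾱ)] = 0.161·368.874/105.356 = 0.56 s.

0.56 sec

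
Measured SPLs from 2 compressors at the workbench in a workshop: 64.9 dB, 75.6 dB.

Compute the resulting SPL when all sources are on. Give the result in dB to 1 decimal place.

76.0 dB

Converting to relative power and adding: 10^(64.9/10) + 10^(75.6/10) = 3.94e+07.
Combined level = 10 log₁₀(3.94e+07) = 76.0 dB.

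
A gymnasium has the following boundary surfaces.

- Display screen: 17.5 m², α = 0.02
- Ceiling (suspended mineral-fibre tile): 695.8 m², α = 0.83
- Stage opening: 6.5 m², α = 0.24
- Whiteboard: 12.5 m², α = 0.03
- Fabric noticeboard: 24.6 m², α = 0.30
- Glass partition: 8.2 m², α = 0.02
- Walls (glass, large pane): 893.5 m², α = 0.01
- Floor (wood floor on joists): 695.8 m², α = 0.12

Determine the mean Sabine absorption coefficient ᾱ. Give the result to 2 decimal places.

Total surface area S = 2354.4 m².
Σ(Sᵢαᵢ) = 17.5×0.02 + 695.8×0.83 + 6.5×0.24 + 12.5×0.03 + 24.6×0.30 + 8.2×0.02 + 893.5×0.01 + 695.8×0.12 = 679.774.
ᾱ = A/S = 0.29.

0.29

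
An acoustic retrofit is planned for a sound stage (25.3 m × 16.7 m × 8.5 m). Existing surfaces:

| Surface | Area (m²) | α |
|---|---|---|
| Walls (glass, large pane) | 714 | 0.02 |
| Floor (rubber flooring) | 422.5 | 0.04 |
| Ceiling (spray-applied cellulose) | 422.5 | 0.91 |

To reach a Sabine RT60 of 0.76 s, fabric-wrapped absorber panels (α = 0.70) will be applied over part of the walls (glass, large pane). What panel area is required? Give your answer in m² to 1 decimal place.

Equivalent absorption area: A₁ = 714·0.02 + 422.5·0.04 + 422.5·0.91 = 415.655 m².
V = 3591.335 m³. Target absorption A₂ = 0.161 × 3591.335 / 0.76 = 760.796 sabins.
Absorption to add: 760.796 − 415.655 = 345.141 sabins.
Net gain per m²: Δα = 0.70 − 0.02 = 0.68.
Area = ΔA/Δα = 345.141/0.68 = 507.6 m².

507.6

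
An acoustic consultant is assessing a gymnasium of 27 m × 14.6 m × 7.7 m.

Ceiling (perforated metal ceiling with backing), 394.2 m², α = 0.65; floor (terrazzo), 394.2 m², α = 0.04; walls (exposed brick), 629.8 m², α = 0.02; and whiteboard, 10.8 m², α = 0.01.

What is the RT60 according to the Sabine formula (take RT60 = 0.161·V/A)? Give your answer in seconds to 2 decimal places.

1.72 sec

Equivalent absorption area: A = 394.2×0.65 + 394.2×0.04 + 629.8×0.02 + 10.8×0.01 = 284.702 m².
Volume V = 27 × 14.6 × 7.7 = 3035.34 m³.
Sabine: RT60 = 0.161 × 3035.34 / 284.702 = 1.72 s.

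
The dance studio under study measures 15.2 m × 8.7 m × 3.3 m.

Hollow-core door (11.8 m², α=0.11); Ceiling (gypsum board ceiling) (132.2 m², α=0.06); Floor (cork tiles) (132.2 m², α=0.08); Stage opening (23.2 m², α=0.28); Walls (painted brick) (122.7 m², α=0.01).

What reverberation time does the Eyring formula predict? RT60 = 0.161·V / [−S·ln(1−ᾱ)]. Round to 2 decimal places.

S = Σ Sᵢ = 422.1 m².
Σ(Sᵢαᵢ) = 11.8·0.11 + 132.2·0.06 + 132.2·0.08 + 23.2·0.28 + 122.7·0.01 = 27.529.
ᾱ = 27.529 / 422.1 = 0.0652.
−S·ln(1−ᾱ) = −422.1 × ln(1 − 0.0652) = 28.459.
V = 15.2 × 8.7 × 3.3 = 436.392 m³.
T = 0.161·V/[−S·ln(1−ᾱ)] = 0.161·436.392/28.459 = 2.47 s.

2.47 s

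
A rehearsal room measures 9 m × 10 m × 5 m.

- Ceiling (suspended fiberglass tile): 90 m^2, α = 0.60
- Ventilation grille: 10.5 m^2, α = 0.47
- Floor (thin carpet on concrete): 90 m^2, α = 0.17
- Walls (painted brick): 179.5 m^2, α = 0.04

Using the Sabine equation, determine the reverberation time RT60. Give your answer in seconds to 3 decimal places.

Equivalent absorption area: A = 90*0.60 + 10.5*0.47 + 90*0.17 + 179.5*0.04 = 81.415 m^2.
Volume V = 9 × 10 × 5 = 450 m³.
RT60 = 0.161 · V / A = 0.161 × 450 / 81.415 = 0.890 s.

0.890 s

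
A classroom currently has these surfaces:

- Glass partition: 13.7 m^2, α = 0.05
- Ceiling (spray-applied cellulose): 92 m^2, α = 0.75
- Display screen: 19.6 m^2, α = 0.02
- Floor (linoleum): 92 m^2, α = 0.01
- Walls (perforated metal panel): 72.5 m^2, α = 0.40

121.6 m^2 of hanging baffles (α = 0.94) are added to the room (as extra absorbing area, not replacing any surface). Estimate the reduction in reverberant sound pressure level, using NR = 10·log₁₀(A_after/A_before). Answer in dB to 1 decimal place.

Equivalent absorption area: A_before = 13.7*0.05 + 92*0.75 + 19.6*0.02 + 92*0.01 + 72.5*0.40 = 99.997 m^2.
Treatment contributes 121.6·0.94 = 114.304 sabins.
New total A_after = 214.301 sabins.
Reduction = 10 log₁₀(A_after/A_before) = 10 log₁₀(2.1431) = 3.3 dB.

3.3 dB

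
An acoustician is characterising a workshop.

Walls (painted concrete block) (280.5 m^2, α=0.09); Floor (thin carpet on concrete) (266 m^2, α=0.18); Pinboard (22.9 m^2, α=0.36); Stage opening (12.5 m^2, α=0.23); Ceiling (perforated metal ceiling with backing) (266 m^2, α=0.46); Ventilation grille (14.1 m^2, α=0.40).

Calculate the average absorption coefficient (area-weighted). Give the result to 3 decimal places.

S = Σ Sᵢ = 280.5 + 266 + 22.9 + 12.5 + 266 + 14.1 = 862.0 m^2.
A = 280.5·0.09 + 266·0.18 + 22.9·0.36 + 12.5·0.23 + 266·0.46 + 14.1·0.40 = 212.244 sabins.
ᾱ = 212.244 / 862.0 = 0.246.

0.246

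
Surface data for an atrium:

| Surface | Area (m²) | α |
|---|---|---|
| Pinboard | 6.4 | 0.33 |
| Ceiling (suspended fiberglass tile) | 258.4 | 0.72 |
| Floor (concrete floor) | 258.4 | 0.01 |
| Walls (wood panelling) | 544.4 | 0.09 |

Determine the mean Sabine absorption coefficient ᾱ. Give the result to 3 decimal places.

S = Σ Sᵢ = 6.4 + 258.4 + 258.4 + 544.4 = 1067.6 m².
Σ(Sᵢαᵢ) = 6.4*0.33 + 258.4*0.72 + 258.4*0.01 + 544.4*0.09 = 239.740.
ᾱ = A/S = 0.225.

0.225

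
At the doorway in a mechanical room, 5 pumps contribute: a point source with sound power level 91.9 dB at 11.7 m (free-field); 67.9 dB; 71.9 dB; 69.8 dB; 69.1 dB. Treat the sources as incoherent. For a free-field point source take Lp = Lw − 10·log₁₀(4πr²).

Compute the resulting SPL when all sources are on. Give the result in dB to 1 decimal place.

76.0 dB

Source at 11.7 m: Lp = 91.9 − 10·log₁₀(4π·11.7²) = 91.9 − 10·log₁₀(1720.210) = 59.5 dB.
Converting to relative power and adding: 10^(59.5/10) + 10^(67.9/10) + 10^(71.9/10) + 10^(69.8/10) + 10^(69.1/10) = 4.022e+07.
L_total = 10·log₁₀(4.022e+07) = 76.0 dB.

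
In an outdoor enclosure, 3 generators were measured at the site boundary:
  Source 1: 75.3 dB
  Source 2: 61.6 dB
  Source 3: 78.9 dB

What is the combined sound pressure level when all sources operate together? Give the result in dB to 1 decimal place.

Sum in the linear (power) domain: Σ 10^(Lᵢ/10) = 10^(75.3/10) + 10^(61.6/10) + 10^(78.9/10) = 1.13e+08.
L_total = 10·log₁₀(1.13e+08) = 80.5 dB.

80.5 dB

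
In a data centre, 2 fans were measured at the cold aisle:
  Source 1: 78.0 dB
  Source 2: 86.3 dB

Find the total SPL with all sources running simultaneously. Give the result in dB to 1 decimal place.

86.9 dB

Converting to relative power and adding: 10^(78.0/10) + 10^(86.3/10) = 4.897e+08.
Back to dB: 10·log₁₀ Σ = 86.9 dB.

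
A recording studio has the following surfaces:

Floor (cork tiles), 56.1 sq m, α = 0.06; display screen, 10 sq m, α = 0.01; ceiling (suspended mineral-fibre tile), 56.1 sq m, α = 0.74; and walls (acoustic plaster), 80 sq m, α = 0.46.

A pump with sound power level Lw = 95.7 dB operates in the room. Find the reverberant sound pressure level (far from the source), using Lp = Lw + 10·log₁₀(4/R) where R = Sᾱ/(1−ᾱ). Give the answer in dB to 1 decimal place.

80.3 dB

Σ(Sᵢαᵢ) = 56.1·0.06 + 10·0.01 + 56.1·0.74 + 80·0.46 = 81.780; total area S = 202.2 sq m.
ᾱ = 0.4045, so room constant R = A/(1−ᾱ) = 137.330 sq m.
Lp = 95.7 + 10·log₁₀(4/137.330) = 95.7 + (-15.36) = 80.3 dB.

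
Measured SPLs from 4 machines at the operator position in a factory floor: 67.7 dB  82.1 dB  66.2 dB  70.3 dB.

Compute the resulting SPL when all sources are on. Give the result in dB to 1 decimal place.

82.6 dB

Sum in the linear (power) domain: Σ 10^(Lᵢ/10) = 10^(67.7/10) + 10^(82.1/10) + 10^(66.2/10) + 10^(70.3/10) = 1.83e+08.
Combined level = 10 log₁₀(1.83e+08) = 82.6 dB.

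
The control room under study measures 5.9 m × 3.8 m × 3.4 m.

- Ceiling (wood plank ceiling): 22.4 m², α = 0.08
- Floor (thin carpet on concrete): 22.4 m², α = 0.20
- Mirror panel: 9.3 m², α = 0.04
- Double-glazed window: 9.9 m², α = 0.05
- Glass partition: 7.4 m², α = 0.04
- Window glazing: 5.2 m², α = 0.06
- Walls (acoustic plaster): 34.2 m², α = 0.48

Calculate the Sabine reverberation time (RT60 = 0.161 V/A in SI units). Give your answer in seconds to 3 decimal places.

Equivalent absorption area: A = 22.4·0.08 + 22.4·0.20 + 9.3·0.04 + 9.9·0.05 + 7.4·0.04 + 5.2·0.06 + 34.2·0.48 = 24.163 m².
V = 5.9·3.8·3.4 = 76.228 m³.
RT60 = 0.161 · V / A = 0.161 × 76.228 / 24.163 = 0.508 s.

0.508 s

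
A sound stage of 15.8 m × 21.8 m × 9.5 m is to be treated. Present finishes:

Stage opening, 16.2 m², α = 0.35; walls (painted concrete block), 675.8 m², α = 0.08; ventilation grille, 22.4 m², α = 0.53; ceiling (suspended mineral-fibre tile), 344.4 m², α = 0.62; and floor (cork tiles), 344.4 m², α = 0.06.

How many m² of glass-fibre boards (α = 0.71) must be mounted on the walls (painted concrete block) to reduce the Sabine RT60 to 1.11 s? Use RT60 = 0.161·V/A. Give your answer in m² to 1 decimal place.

Equivalent absorption area: A₁ = 16.2·0.35 + 675.8·0.08 + 22.4·0.53 + 344.4·0.62 + 344.4·0.06 = 305.798 m².
Required A₂ = 0.161·3272.18/1.11 = 474.613 sabins.
ΔA needed = 474.613 − 305.798 = 168.815 sabins.
Net gain per m²: Δα = 0.71 − 0.08 = 0.63.
Panel area = 168.815 / 0.63 = 268.0 m².

268.0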